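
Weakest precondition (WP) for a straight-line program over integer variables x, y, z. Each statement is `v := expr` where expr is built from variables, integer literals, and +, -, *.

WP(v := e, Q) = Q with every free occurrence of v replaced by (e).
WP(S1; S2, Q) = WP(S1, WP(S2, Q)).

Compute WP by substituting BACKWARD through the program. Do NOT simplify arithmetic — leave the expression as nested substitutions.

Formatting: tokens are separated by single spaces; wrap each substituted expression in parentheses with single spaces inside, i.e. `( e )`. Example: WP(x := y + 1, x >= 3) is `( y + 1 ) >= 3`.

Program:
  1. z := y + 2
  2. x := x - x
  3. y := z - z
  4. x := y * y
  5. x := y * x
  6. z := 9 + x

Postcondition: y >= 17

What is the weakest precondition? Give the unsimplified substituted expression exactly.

Answer: ( ( y + 2 ) - ( y + 2 ) ) >= 17

Derivation:
post: y >= 17
stmt 6: z := 9 + x  -- replace 0 occurrence(s) of z with (9 + x)
  => y >= 17
stmt 5: x := y * x  -- replace 0 occurrence(s) of x with (y * x)
  => y >= 17
stmt 4: x := y * y  -- replace 0 occurrence(s) of x with (y * y)
  => y >= 17
stmt 3: y := z - z  -- replace 1 occurrence(s) of y with (z - z)
  => ( z - z ) >= 17
stmt 2: x := x - x  -- replace 0 occurrence(s) of x with (x - x)
  => ( z - z ) >= 17
stmt 1: z := y + 2  -- replace 2 occurrence(s) of z with (y + 2)
  => ( ( y + 2 ) - ( y + 2 ) ) >= 17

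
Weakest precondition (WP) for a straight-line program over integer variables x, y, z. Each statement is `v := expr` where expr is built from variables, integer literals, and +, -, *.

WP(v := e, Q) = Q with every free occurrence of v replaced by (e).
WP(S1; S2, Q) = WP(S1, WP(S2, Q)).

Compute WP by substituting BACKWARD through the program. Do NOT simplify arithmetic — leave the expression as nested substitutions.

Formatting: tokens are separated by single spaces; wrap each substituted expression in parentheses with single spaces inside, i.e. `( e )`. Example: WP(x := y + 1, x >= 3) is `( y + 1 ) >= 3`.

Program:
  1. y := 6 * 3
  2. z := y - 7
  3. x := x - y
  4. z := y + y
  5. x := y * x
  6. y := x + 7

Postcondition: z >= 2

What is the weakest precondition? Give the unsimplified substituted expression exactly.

post: z >= 2
stmt 6: y := x + 7  -- replace 0 occurrence(s) of y with (x + 7)
  => z >= 2
stmt 5: x := y * x  -- replace 0 occurrence(s) of x with (y * x)
  => z >= 2
stmt 4: z := y + y  -- replace 1 occurrence(s) of z with (y + y)
  => ( y + y ) >= 2
stmt 3: x := x - y  -- replace 0 occurrence(s) of x with (x - y)
  => ( y + y ) >= 2
stmt 2: z := y - 7  -- replace 0 occurrence(s) of z with (y - 7)
  => ( y + y ) >= 2
stmt 1: y := 6 * 3  -- replace 2 occurrence(s) of y with (6 * 3)
  => ( ( 6 * 3 ) + ( 6 * 3 ) ) >= 2

Answer: ( ( 6 * 3 ) + ( 6 * 3 ) ) >= 2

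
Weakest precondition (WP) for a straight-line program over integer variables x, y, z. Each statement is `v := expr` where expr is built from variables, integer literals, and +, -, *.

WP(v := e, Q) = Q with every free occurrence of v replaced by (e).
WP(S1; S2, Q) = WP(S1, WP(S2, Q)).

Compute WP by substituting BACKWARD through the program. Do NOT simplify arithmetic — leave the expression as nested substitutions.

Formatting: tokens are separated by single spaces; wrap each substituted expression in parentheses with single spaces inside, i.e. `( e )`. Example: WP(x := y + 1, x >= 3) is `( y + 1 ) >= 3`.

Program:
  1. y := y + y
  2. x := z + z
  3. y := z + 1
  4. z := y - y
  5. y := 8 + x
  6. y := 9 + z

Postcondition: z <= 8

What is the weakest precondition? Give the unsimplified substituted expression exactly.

post: z <= 8
stmt 6: y := 9 + z  -- replace 0 occurrence(s) of y with (9 + z)
  => z <= 8
stmt 5: y := 8 + x  -- replace 0 occurrence(s) of y with (8 + x)
  => z <= 8
stmt 4: z := y - y  -- replace 1 occurrence(s) of z with (y - y)
  => ( y - y ) <= 8
stmt 3: y := z + 1  -- replace 2 occurrence(s) of y with (z + 1)
  => ( ( z + 1 ) - ( z + 1 ) ) <= 8
stmt 2: x := z + z  -- replace 0 occurrence(s) of x with (z + z)
  => ( ( z + 1 ) - ( z + 1 ) ) <= 8
stmt 1: y := y + y  -- replace 0 occurrence(s) of y with (y + y)
  => ( ( z + 1 ) - ( z + 1 ) ) <= 8

Answer: ( ( z + 1 ) - ( z + 1 ) ) <= 8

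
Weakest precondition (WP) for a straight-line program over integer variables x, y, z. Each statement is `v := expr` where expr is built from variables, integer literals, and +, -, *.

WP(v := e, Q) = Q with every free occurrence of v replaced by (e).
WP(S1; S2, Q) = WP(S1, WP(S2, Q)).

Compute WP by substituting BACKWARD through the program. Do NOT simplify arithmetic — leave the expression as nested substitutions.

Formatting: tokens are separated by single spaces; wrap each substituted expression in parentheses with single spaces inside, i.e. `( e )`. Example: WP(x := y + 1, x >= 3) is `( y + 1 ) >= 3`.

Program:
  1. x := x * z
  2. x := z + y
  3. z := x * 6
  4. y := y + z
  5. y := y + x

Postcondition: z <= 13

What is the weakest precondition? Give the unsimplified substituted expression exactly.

post: z <= 13
stmt 5: y := y + x  -- replace 0 occurrence(s) of y with (y + x)
  => z <= 13
stmt 4: y := y + z  -- replace 0 occurrence(s) of y with (y + z)
  => z <= 13
stmt 3: z := x * 6  -- replace 1 occurrence(s) of z with (x * 6)
  => ( x * 6 ) <= 13
stmt 2: x := z + y  -- replace 1 occurrence(s) of x with (z + y)
  => ( ( z + y ) * 6 ) <= 13
stmt 1: x := x * z  -- replace 0 occurrence(s) of x with (x * z)
  => ( ( z + y ) * 6 ) <= 13

Answer: ( ( z + y ) * 6 ) <= 13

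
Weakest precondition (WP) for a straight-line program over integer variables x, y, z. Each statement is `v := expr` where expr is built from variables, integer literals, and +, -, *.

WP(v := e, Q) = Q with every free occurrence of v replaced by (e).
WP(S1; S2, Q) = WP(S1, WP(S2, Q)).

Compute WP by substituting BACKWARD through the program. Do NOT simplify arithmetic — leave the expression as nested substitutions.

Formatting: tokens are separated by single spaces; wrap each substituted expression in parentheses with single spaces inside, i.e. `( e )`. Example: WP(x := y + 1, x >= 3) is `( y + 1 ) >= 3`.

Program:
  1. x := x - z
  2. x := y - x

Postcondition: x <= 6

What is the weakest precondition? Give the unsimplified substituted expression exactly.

Answer: ( y - ( x - z ) ) <= 6

Derivation:
post: x <= 6
stmt 2: x := y - x  -- replace 1 occurrence(s) of x with (y - x)
  => ( y - x ) <= 6
stmt 1: x := x - z  -- replace 1 occurrence(s) of x with (x - z)
  => ( y - ( x - z ) ) <= 6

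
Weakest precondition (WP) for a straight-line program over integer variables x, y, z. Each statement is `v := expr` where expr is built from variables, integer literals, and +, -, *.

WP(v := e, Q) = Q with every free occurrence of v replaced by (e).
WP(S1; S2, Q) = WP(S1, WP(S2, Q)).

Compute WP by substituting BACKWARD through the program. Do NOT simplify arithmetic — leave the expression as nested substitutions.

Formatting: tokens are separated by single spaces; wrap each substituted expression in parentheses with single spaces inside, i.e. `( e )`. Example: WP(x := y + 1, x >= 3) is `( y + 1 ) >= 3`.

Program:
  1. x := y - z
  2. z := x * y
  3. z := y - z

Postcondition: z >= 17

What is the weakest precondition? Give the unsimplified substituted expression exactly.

Answer: ( y - ( ( y - z ) * y ) ) >= 17

Derivation:
post: z >= 17
stmt 3: z := y - z  -- replace 1 occurrence(s) of z with (y - z)
  => ( y - z ) >= 17
stmt 2: z := x * y  -- replace 1 occurrence(s) of z with (x * y)
  => ( y - ( x * y ) ) >= 17
stmt 1: x := y - z  -- replace 1 occurrence(s) of x with (y - z)
  => ( y - ( ( y - z ) * y ) ) >= 17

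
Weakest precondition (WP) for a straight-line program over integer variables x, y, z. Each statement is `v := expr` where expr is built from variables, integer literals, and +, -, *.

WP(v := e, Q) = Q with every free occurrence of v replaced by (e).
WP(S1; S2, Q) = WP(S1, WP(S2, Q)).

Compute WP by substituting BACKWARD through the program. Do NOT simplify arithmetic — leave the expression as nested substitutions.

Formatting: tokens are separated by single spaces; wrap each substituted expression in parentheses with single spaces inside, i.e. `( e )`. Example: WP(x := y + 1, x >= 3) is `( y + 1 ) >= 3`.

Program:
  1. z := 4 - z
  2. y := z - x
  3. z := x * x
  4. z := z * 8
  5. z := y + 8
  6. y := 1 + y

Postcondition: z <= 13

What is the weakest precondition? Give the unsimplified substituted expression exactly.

post: z <= 13
stmt 6: y := 1 + y  -- replace 0 occurrence(s) of y with (1 + y)
  => z <= 13
stmt 5: z := y + 8  -- replace 1 occurrence(s) of z with (y + 8)
  => ( y + 8 ) <= 13
stmt 4: z := z * 8  -- replace 0 occurrence(s) of z with (z * 8)
  => ( y + 8 ) <= 13
stmt 3: z := x * x  -- replace 0 occurrence(s) of z with (x * x)
  => ( y + 8 ) <= 13
stmt 2: y := z - x  -- replace 1 occurrence(s) of y with (z - x)
  => ( ( z - x ) + 8 ) <= 13
stmt 1: z := 4 - z  -- replace 1 occurrence(s) of z with (4 - z)
  => ( ( ( 4 - z ) - x ) + 8 ) <= 13

Answer: ( ( ( 4 - z ) - x ) + 8 ) <= 13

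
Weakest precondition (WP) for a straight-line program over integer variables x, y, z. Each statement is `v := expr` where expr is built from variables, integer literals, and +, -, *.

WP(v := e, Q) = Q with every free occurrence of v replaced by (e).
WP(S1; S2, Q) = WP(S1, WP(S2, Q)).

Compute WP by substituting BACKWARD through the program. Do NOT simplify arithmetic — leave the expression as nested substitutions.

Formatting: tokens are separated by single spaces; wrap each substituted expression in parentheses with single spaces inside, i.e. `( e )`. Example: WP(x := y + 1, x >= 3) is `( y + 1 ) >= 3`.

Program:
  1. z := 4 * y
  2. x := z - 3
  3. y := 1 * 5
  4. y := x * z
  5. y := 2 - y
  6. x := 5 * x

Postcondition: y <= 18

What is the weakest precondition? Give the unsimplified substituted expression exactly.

post: y <= 18
stmt 6: x := 5 * x  -- replace 0 occurrence(s) of x with (5 * x)
  => y <= 18
stmt 5: y := 2 - y  -- replace 1 occurrence(s) of y with (2 - y)
  => ( 2 - y ) <= 18
stmt 4: y := x * z  -- replace 1 occurrence(s) of y with (x * z)
  => ( 2 - ( x * z ) ) <= 18
stmt 3: y := 1 * 5  -- replace 0 occurrence(s) of y with (1 * 5)
  => ( 2 - ( x * z ) ) <= 18
stmt 2: x := z - 3  -- replace 1 occurrence(s) of x with (z - 3)
  => ( 2 - ( ( z - 3 ) * z ) ) <= 18
stmt 1: z := 4 * y  -- replace 2 occurrence(s) of z with (4 * y)
  => ( 2 - ( ( ( 4 * y ) - 3 ) * ( 4 * y ) ) ) <= 18

Answer: ( 2 - ( ( ( 4 * y ) - 3 ) * ( 4 * y ) ) ) <= 18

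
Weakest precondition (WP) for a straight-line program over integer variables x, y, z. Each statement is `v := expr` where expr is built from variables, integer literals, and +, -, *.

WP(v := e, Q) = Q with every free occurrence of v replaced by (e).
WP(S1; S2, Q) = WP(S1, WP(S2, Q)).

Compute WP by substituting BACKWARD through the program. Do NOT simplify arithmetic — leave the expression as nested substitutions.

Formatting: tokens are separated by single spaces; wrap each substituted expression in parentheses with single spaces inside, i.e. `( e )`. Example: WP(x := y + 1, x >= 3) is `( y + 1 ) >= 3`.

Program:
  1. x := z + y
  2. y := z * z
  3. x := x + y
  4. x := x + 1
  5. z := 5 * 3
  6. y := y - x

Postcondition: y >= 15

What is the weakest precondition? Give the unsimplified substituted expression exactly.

post: y >= 15
stmt 6: y := y - x  -- replace 1 occurrence(s) of y with (y - x)
  => ( y - x ) >= 15
stmt 5: z := 5 * 3  -- replace 0 occurrence(s) of z with (5 * 3)
  => ( y - x ) >= 15
stmt 4: x := x + 1  -- replace 1 occurrence(s) of x with (x + 1)
  => ( y - ( x + 1 ) ) >= 15
stmt 3: x := x + y  -- replace 1 occurrence(s) of x with (x + y)
  => ( y - ( ( x + y ) + 1 ) ) >= 15
stmt 2: y := z * z  -- replace 2 occurrence(s) of y with (z * z)
  => ( ( z * z ) - ( ( x + ( z * z ) ) + 1 ) ) >= 15
stmt 1: x := z + y  -- replace 1 occurrence(s) of x with (z + y)
  => ( ( z * z ) - ( ( ( z + y ) + ( z * z ) ) + 1 ) ) >= 15

Answer: ( ( z * z ) - ( ( ( z + y ) + ( z * z ) ) + 1 ) ) >= 15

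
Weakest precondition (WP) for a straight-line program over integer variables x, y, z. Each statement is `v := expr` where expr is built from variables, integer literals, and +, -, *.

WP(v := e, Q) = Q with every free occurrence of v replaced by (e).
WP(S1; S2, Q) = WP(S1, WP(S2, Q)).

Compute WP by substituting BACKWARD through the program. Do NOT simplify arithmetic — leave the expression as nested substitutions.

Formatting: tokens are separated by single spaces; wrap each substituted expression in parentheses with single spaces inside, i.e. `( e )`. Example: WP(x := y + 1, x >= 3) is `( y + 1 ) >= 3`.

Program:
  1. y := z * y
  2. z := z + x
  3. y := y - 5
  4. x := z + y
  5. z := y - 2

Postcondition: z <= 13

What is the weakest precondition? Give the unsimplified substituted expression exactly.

post: z <= 13
stmt 5: z := y - 2  -- replace 1 occurrence(s) of z with (y - 2)
  => ( y - 2 ) <= 13
stmt 4: x := z + y  -- replace 0 occurrence(s) of x with (z + y)
  => ( y - 2 ) <= 13
stmt 3: y := y - 5  -- replace 1 occurrence(s) of y with (y - 5)
  => ( ( y - 5 ) - 2 ) <= 13
stmt 2: z := z + x  -- replace 0 occurrence(s) of z with (z + x)
  => ( ( y - 5 ) - 2 ) <= 13
stmt 1: y := z * y  -- replace 1 occurrence(s) of y with (z * y)
  => ( ( ( z * y ) - 5 ) - 2 ) <= 13

Answer: ( ( ( z * y ) - 5 ) - 2 ) <= 13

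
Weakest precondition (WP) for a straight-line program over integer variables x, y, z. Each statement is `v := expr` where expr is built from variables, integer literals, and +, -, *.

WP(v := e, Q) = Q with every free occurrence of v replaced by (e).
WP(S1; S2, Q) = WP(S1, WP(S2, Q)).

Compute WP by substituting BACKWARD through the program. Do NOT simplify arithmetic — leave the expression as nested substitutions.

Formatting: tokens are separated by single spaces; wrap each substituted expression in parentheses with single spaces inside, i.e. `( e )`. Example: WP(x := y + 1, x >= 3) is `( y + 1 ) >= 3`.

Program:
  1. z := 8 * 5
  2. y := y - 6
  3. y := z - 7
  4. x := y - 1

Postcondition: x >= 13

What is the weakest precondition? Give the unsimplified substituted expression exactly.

Answer: ( ( ( 8 * 5 ) - 7 ) - 1 ) >= 13

Derivation:
post: x >= 13
stmt 4: x := y - 1  -- replace 1 occurrence(s) of x with (y - 1)
  => ( y - 1 ) >= 13
stmt 3: y := z - 7  -- replace 1 occurrence(s) of y with (z - 7)
  => ( ( z - 7 ) - 1 ) >= 13
stmt 2: y := y - 6  -- replace 0 occurrence(s) of y with (y - 6)
  => ( ( z - 7 ) - 1 ) >= 13
stmt 1: z := 8 * 5  -- replace 1 occurrence(s) of z with (8 * 5)
  => ( ( ( 8 * 5 ) - 7 ) - 1 ) >= 13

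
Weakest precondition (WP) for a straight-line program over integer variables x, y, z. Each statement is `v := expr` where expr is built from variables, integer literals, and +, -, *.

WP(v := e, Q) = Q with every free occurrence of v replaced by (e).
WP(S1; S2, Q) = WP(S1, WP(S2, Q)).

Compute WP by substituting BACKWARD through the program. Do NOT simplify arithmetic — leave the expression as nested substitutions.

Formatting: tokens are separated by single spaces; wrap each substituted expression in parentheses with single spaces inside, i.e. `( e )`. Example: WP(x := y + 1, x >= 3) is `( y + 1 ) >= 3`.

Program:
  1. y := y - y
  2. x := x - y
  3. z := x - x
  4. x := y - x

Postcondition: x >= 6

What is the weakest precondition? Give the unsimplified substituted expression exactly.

post: x >= 6
stmt 4: x := y - x  -- replace 1 occurrence(s) of x with (y - x)
  => ( y - x ) >= 6
stmt 3: z := x - x  -- replace 0 occurrence(s) of z with (x - x)
  => ( y - x ) >= 6
stmt 2: x := x - y  -- replace 1 occurrence(s) of x with (x - y)
  => ( y - ( x - y ) ) >= 6
stmt 1: y := y - y  -- replace 2 occurrence(s) of y with (y - y)
  => ( ( y - y ) - ( x - ( y - y ) ) ) >= 6

Answer: ( ( y - y ) - ( x - ( y - y ) ) ) >= 6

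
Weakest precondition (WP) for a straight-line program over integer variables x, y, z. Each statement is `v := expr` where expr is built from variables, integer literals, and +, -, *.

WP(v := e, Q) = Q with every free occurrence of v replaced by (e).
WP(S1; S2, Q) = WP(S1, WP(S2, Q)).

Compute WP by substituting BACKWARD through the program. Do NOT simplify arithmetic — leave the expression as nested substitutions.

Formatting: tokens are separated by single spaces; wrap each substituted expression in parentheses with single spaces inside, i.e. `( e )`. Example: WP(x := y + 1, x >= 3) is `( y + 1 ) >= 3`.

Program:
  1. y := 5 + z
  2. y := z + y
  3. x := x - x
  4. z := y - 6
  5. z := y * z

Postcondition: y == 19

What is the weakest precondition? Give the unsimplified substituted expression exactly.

post: y == 19
stmt 5: z := y * z  -- replace 0 occurrence(s) of z with (y * z)
  => y == 19
stmt 4: z := y - 6  -- replace 0 occurrence(s) of z with (y - 6)
  => y == 19
stmt 3: x := x - x  -- replace 0 occurrence(s) of x with (x - x)
  => y == 19
stmt 2: y := z + y  -- replace 1 occurrence(s) of y with (z + y)
  => ( z + y ) == 19
stmt 1: y := 5 + z  -- replace 1 occurrence(s) of y with (5 + z)
  => ( z + ( 5 + z ) ) == 19

Answer: ( z + ( 5 + z ) ) == 19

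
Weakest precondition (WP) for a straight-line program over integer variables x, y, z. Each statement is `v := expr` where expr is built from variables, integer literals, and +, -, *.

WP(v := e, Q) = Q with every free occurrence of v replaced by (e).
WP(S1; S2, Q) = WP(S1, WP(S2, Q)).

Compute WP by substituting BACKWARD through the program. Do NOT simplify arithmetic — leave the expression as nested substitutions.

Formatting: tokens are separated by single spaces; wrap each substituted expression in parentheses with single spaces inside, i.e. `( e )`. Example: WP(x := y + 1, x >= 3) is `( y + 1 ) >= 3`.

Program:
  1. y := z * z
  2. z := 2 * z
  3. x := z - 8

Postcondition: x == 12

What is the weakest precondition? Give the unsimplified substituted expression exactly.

post: x == 12
stmt 3: x := z - 8  -- replace 1 occurrence(s) of x with (z - 8)
  => ( z - 8 ) == 12
stmt 2: z := 2 * z  -- replace 1 occurrence(s) of z with (2 * z)
  => ( ( 2 * z ) - 8 ) == 12
stmt 1: y := z * z  -- replace 0 occurrence(s) of y with (z * z)
  => ( ( 2 * z ) - 8 ) == 12

Answer: ( ( 2 * z ) - 8 ) == 12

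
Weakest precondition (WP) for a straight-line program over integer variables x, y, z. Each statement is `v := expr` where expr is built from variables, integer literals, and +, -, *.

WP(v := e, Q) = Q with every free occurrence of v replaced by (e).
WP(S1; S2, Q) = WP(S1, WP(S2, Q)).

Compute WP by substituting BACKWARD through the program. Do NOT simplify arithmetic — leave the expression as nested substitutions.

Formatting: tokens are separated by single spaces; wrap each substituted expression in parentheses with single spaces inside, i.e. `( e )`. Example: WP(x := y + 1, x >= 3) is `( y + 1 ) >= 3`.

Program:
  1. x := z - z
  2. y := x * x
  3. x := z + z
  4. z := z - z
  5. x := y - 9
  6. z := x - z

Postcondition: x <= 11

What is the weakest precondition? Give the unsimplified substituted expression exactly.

Answer: ( ( ( z - z ) * ( z - z ) ) - 9 ) <= 11

Derivation:
post: x <= 11
stmt 6: z := x - z  -- replace 0 occurrence(s) of z with (x - z)
  => x <= 11
stmt 5: x := y - 9  -- replace 1 occurrence(s) of x with (y - 9)
  => ( y - 9 ) <= 11
stmt 4: z := z - z  -- replace 0 occurrence(s) of z with (z - z)
  => ( y - 9 ) <= 11
stmt 3: x := z + z  -- replace 0 occurrence(s) of x with (z + z)
  => ( y - 9 ) <= 11
stmt 2: y := x * x  -- replace 1 occurrence(s) of y with (x * x)
  => ( ( x * x ) - 9 ) <= 11
stmt 1: x := z - z  -- replace 2 occurrence(s) of x with (z - z)
  => ( ( ( z - z ) * ( z - z ) ) - 9 ) <= 11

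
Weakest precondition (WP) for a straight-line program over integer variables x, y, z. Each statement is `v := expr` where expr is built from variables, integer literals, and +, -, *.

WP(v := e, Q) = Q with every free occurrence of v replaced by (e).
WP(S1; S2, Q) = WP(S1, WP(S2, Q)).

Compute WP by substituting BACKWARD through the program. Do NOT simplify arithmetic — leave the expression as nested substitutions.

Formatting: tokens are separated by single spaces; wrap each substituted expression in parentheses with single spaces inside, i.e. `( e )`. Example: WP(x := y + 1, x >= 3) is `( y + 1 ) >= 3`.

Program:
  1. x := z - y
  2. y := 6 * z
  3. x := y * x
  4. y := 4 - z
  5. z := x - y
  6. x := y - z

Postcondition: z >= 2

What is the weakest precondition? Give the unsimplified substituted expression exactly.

post: z >= 2
stmt 6: x := y - z  -- replace 0 occurrence(s) of x with (y - z)
  => z >= 2
stmt 5: z := x - y  -- replace 1 occurrence(s) of z with (x - y)
  => ( x - y ) >= 2
stmt 4: y := 4 - z  -- replace 1 occurrence(s) of y with (4 - z)
  => ( x - ( 4 - z ) ) >= 2
stmt 3: x := y * x  -- replace 1 occurrence(s) of x with (y * x)
  => ( ( y * x ) - ( 4 - z ) ) >= 2
stmt 2: y := 6 * z  -- replace 1 occurrence(s) of y with (6 * z)
  => ( ( ( 6 * z ) * x ) - ( 4 - z ) ) >= 2
stmt 1: x := z - y  -- replace 1 occurrence(s) of x with (z - y)
  => ( ( ( 6 * z ) * ( z - y ) ) - ( 4 - z ) ) >= 2

Answer: ( ( ( 6 * z ) * ( z - y ) ) - ( 4 - z ) ) >= 2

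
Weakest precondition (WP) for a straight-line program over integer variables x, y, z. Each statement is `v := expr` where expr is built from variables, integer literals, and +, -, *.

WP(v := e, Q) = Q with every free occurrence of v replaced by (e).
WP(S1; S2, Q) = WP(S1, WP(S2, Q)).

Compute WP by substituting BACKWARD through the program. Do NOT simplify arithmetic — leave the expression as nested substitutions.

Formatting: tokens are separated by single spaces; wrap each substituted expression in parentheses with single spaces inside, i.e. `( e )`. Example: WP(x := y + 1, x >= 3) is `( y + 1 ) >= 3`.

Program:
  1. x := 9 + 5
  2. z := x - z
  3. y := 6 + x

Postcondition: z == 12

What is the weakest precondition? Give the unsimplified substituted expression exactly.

post: z == 12
stmt 3: y := 6 + x  -- replace 0 occurrence(s) of y with (6 + x)
  => z == 12
stmt 2: z := x - z  -- replace 1 occurrence(s) of z with (x - z)
  => ( x - z ) == 12
stmt 1: x := 9 + 5  -- replace 1 occurrence(s) of x with (9 + 5)
  => ( ( 9 + 5 ) - z ) == 12

Answer: ( ( 9 + 5 ) - z ) == 12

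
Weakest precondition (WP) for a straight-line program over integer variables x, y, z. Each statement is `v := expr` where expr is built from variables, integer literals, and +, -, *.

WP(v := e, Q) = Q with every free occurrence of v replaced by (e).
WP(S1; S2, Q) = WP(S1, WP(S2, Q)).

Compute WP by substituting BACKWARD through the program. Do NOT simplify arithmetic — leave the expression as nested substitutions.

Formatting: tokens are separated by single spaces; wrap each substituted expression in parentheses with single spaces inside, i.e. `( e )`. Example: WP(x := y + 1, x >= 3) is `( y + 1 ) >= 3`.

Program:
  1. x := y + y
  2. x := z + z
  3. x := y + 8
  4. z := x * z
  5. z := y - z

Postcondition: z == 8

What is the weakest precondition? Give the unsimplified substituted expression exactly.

Answer: ( y - ( ( y + 8 ) * z ) ) == 8

Derivation:
post: z == 8
stmt 5: z := y - z  -- replace 1 occurrence(s) of z with (y - z)
  => ( y - z ) == 8
stmt 4: z := x * z  -- replace 1 occurrence(s) of z with (x * z)
  => ( y - ( x * z ) ) == 8
stmt 3: x := y + 8  -- replace 1 occurrence(s) of x with (y + 8)
  => ( y - ( ( y + 8 ) * z ) ) == 8
stmt 2: x := z + z  -- replace 0 occurrence(s) of x with (z + z)
  => ( y - ( ( y + 8 ) * z ) ) == 8
stmt 1: x := y + y  -- replace 0 occurrence(s) of x with (y + y)
  => ( y - ( ( y + 8 ) * z ) ) == 8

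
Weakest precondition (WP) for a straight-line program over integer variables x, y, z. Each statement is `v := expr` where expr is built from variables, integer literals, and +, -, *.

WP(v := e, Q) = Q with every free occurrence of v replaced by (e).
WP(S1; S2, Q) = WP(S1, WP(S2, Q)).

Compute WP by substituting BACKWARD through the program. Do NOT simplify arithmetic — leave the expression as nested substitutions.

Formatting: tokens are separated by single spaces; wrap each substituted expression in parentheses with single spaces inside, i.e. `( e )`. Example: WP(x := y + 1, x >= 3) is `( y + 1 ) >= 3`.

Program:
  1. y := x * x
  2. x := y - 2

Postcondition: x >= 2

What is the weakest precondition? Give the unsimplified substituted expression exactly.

post: x >= 2
stmt 2: x := y - 2  -- replace 1 occurrence(s) of x with (y - 2)
  => ( y - 2 ) >= 2
stmt 1: y := x * x  -- replace 1 occurrence(s) of y with (x * x)
  => ( ( x * x ) - 2 ) >= 2

Answer: ( ( x * x ) - 2 ) >= 2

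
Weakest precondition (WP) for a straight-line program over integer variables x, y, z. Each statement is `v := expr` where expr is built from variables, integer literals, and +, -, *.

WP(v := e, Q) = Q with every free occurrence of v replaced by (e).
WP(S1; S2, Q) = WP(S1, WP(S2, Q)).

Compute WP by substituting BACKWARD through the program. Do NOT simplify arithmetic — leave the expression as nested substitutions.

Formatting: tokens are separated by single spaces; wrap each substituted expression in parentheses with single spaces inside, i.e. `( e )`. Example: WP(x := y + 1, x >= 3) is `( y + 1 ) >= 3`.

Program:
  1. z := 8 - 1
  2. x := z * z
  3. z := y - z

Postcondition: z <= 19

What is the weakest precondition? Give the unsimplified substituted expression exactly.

post: z <= 19
stmt 3: z := y - z  -- replace 1 occurrence(s) of z with (y - z)
  => ( y - z ) <= 19
stmt 2: x := z * z  -- replace 0 occurrence(s) of x with (z * z)
  => ( y - z ) <= 19
stmt 1: z := 8 - 1  -- replace 1 occurrence(s) of z with (8 - 1)
  => ( y - ( 8 - 1 ) ) <= 19

Answer: ( y - ( 8 - 1 ) ) <= 19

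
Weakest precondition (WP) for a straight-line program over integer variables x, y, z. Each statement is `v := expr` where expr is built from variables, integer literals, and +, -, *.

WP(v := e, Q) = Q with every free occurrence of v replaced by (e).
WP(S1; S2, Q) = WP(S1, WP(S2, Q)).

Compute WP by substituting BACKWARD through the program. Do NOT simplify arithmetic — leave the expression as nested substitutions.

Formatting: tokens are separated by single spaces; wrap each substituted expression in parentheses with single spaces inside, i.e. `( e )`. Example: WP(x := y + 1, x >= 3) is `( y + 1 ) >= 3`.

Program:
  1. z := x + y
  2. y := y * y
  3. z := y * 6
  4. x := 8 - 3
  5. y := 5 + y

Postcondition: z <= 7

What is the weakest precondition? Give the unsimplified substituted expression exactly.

Answer: ( ( y * y ) * 6 ) <= 7

Derivation:
post: z <= 7
stmt 5: y := 5 + y  -- replace 0 occurrence(s) of y with (5 + y)
  => z <= 7
stmt 4: x := 8 - 3  -- replace 0 occurrence(s) of x with (8 - 3)
  => z <= 7
stmt 3: z := y * 6  -- replace 1 occurrence(s) of z with (y * 6)
  => ( y * 6 ) <= 7
stmt 2: y := y * y  -- replace 1 occurrence(s) of y with (y * y)
  => ( ( y * y ) * 6 ) <= 7
stmt 1: z := x + y  -- replace 0 occurrence(s) of z with (x + y)
  => ( ( y * y ) * 6 ) <= 7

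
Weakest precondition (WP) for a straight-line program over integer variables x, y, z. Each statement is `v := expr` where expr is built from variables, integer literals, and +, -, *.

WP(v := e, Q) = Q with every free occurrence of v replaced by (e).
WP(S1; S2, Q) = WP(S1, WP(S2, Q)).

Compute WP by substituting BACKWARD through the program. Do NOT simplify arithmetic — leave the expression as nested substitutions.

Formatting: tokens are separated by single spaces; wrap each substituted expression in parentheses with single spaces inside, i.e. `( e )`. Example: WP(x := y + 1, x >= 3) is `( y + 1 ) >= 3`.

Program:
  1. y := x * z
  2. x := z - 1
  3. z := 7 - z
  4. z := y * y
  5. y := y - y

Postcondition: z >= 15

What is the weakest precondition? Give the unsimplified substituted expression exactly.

post: z >= 15
stmt 5: y := y - y  -- replace 0 occurrence(s) of y with (y - y)
  => z >= 15
stmt 4: z := y * y  -- replace 1 occurrence(s) of z with (y * y)
  => ( y * y ) >= 15
stmt 3: z := 7 - z  -- replace 0 occurrence(s) of z with (7 - z)
  => ( y * y ) >= 15
stmt 2: x := z - 1  -- replace 0 occurrence(s) of x with (z - 1)
  => ( y * y ) >= 15
stmt 1: y := x * z  -- replace 2 occurrence(s) of y with (x * z)
  => ( ( x * z ) * ( x * z ) ) >= 15

Answer: ( ( x * z ) * ( x * z ) ) >= 15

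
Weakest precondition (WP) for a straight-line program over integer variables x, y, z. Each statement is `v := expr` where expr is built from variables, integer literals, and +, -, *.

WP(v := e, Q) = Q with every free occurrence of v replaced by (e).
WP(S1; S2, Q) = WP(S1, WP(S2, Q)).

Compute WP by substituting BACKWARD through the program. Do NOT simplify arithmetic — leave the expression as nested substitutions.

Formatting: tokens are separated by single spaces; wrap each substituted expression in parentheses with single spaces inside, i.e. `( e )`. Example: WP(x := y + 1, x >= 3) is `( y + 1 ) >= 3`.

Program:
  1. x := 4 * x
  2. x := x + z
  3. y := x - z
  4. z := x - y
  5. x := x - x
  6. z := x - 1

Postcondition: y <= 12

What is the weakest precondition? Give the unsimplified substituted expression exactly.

Answer: ( ( ( 4 * x ) + z ) - z ) <= 12

Derivation:
post: y <= 12
stmt 6: z := x - 1  -- replace 0 occurrence(s) of z with (x - 1)
  => y <= 12
stmt 5: x := x - x  -- replace 0 occurrence(s) of x with (x - x)
  => y <= 12
stmt 4: z := x - y  -- replace 0 occurrence(s) of z with (x - y)
  => y <= 12
stmt 3: y := x - z  -- replace 1 occurrence(s) of y with (x - z)
  => ( x - z ) <= 12
stmt 2: x := x + z  -- replace 1 occurrence(s) of x with (x + z)
  => ( ( x + z ) - z ) <= 12
stmt 1: x := 4 * x  -- replace 1 occurrence(s) of x with (4 * x)
  => ( ( ( 4 * x ) + z ) - z ) <= 12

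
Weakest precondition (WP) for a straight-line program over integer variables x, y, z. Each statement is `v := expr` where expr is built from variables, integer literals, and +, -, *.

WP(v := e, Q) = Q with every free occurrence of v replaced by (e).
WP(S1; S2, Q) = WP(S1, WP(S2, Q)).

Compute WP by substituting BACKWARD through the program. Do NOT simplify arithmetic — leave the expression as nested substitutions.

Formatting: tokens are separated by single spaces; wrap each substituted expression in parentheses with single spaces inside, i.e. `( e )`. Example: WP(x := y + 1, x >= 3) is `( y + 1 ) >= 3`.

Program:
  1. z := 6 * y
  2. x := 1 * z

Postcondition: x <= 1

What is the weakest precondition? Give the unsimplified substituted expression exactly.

post: x <= 1
stmt 2: x := 1 * z  -- replace 1 occurrence(s) of x with (1 * z)
  => ( 1 * z ) <= 1
stmt 1: z := 6 * y  -- replace 1 occurrence(s) of z with (6 * y)
  => ( 1 * ( 6 * y ) ) <= 1

Answer: ( 1 * ( 6 * y ) ) <= 1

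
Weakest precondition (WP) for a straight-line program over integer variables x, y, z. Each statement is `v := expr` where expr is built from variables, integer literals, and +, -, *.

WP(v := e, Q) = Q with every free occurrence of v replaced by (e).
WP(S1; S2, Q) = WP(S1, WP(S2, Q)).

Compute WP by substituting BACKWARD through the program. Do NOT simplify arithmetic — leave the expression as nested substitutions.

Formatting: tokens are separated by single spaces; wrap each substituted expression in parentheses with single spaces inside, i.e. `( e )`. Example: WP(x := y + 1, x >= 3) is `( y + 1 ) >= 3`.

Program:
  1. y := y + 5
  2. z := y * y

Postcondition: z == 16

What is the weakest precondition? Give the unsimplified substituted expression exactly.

post: z == 16
stmt 2: z := y * y  -- replace 1 occurrence(s) of z with (y * y)
  => ( y * y ) == 16
stmt 1: y := y + 5  -- replace 2 occurrence(s) of y with (y + 5)
  => ( ( y + 5 ) * ( y + 5 ) ) == 16

Answer: ( ( y + 5 ) * ( y + 5 ) ) == 16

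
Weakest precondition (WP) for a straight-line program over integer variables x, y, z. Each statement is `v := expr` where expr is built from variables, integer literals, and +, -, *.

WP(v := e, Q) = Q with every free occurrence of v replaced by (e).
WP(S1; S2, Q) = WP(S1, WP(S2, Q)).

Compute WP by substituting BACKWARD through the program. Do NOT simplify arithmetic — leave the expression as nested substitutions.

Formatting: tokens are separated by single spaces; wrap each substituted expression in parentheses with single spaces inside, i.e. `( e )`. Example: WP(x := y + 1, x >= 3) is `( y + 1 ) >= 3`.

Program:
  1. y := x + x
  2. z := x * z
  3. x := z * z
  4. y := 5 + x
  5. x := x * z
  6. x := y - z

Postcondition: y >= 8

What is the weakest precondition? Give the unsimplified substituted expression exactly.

post: y >= 8
stmt 6: x := y - z  -- replace 0 occurrence(s) of x with (y - z)
  => y >= 8
stmt 5: x := x * z  -- replace 0 occurrence(s) of x with (x * z)
  => y >= 8
stmt 4: y := 5 + x  -- replace 1 occurrence(s) of y with (5 + x)
  => ( 5 + x ) >= 8
stmt 3: x := z * z  -- replace 1 occurrence(s) of x with (z * z)
  => ( 5 + ( z * z ) ) >= 8
stmt 2: z := x * z  -- replace 2 occurrence(s) of z with (x * z)
  => ( 5 + ( ( x * z ) * ( x * z ) ) ) >= 8
stmt 1: y := x + x  -- replace 0 occurrence(s) of y with (x + x)
  => ( 5 + ( ( x * z ) * ( x * z ) ) ) >= 8

Answer: ( 5 + ( ( x * z ) * ( x * z ) ) ) >= 8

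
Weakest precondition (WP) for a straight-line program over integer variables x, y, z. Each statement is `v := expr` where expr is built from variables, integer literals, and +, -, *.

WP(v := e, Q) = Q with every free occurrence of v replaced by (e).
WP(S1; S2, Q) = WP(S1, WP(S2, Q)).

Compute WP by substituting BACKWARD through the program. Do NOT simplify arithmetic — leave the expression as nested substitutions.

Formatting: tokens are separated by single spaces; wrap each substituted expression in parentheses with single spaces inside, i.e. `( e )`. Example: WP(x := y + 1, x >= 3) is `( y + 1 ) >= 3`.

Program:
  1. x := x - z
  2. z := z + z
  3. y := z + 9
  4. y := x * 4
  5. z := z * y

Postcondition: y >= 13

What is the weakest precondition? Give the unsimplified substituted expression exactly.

post: y >= 13
stmt 5: z := z * y  -- replace 0 occurrence(s) of z with (z * y)
  => y >= 13
stmt 4: y := x * 4  -- replace 1 occurrence(s) of y with (x * 4)
  => ( x * 4 ) >= 13
stmt 3: y := z + 9  -- replace 0 occurrence(s) of y with (z + 9)
  => ( x * 4 ) >= 13
stmt 2: z := z + z  -- replace 0 occurrence(s) of z with (z + z)
  => ( x * 4 ) >= 13
stmt 1: x := x - z  -- replace 1 occurrence(s) of x with (x - z)
  => ( ( x - z ) * 4 ) >= 13

Answer: ( ( x - z ) * 4 ) >= 13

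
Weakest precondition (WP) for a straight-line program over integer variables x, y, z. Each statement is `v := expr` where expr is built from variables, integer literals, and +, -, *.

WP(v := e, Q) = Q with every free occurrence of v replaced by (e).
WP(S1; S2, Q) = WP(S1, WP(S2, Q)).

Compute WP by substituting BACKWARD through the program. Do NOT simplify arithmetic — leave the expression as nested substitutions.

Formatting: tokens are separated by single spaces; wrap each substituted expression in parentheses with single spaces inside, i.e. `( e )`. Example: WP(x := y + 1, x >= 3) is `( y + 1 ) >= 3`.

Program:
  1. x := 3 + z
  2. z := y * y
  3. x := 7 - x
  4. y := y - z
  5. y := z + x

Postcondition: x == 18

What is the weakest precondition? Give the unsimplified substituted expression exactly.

post: x == 18
stmt 5: y := z + x  -- replace 0 occurrence(s) of y with (z + x)
  => x == 18
stmt 4: y := y - z  -- replace 0 occurrence(s) of y with (y - z)
  => x == 18
stmt 3: x := 7 - x  -- replace 1 occurrence(s) of x with (7 - x)
  => ( 7 - x ) == 18
stmt 2: z := y * y  -- replace 0 occurrence(s) of z with (y * y)
  => ( 7 - x ) == 18
stmt 1: x := 3 + z  -- replace 1 occurrence(s) of x with (3 + z)
  => ( 7 - ( 3 + z ) ) == 18

Answer: ( 7 - ( 3 + z ) ) == 18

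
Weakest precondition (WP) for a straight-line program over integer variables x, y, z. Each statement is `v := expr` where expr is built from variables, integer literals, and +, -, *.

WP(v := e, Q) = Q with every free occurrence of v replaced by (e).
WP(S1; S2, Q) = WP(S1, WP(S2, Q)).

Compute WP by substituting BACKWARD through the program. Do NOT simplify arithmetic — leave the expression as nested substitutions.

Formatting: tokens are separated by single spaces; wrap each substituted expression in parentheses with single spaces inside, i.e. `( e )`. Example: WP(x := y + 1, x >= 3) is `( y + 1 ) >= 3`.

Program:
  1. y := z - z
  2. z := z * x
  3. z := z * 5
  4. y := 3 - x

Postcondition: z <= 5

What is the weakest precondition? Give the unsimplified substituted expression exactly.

Answer: ( ( z * x ) * 5 ) <= 5

Derivation:
post: z <= 5
stmt 4: y := 3 - x  -- replace 0 occurrence(s) of y with (3 - x)
  => z <= 5
stmt 3: z := z * 5  -- replace 1 occurrence(s) of z with (z * 5)
  => ( z * 5 ) <= 5
stmt 2: z := z * x  -- replace 1 occurrence(s) of z with (z * x)
  => ( ( z * x ) * 5 ) <= 5
stmt 1: y := z - z  -- replace 0 occurrence(s) of y with (z - z)
  => ( ( z * x ) * 5 ) <= 5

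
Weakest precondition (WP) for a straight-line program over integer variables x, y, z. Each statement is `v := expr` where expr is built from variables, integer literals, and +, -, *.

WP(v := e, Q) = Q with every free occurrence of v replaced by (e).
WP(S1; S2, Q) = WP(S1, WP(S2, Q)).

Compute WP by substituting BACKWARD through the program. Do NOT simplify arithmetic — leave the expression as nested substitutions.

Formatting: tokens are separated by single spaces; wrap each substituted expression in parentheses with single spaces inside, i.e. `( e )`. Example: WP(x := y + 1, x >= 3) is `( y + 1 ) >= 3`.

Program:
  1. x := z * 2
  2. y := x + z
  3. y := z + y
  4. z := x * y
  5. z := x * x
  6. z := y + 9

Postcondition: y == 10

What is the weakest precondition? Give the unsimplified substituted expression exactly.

post: y == 10
stmt 6: z := y + 9  -- replace 0 occurrence(s) of z with (y + 9)
  => y == 10
stmt 5: z := x * x  -- replace 0 occurrence(s) of z with (x * x)
  => y == 10
stmt 4: z := x * y  -- replace 0 occurrence(s) of z with (x * y)
  => y == 10
stmt 3: y := z + y  -- replace 1 occurrence(s) of y with (z + y)
  => ( z + y ) == 10
stmt 2: y := x + z  -- replace 1 occurrence(s) of y with (x + z)
  => ( z + ( x + z ) ) == 10
stmt 1: x := z * 2  -- replace 1 occurrence(s) of x with (z * 2)
  => ( z + ( ( z * 2 ) + z ) ) == 10

Answer: ( z + ( ( z * 2 ) + z ) ) == 10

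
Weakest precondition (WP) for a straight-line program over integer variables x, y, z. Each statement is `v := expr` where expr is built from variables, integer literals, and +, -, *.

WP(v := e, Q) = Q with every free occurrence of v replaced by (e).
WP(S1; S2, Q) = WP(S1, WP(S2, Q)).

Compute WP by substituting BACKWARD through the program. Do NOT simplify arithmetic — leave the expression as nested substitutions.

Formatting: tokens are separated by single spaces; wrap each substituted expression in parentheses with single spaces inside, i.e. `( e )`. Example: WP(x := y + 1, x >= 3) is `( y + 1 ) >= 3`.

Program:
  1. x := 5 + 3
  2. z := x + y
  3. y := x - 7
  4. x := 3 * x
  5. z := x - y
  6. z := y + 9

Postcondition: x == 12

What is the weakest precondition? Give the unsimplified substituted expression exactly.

post: x == 12
stmt 6: z := y + 9  -- replace 0 occurrence(s) of z with (y + 9)
  => x == 12
stmt 5: z := x - y  -- replace 0 occurrence(s) of z with (x - y)
  => x == 12
stmt 4: x := 3 * x  -- replace 1 occurrence(s) of x with (3 * x)
  => ( 3 * x ) == 12
stmt 3: y := x - 7  -- replace 0 occurrence(s) of y with (x - 7)
  => ( 3 * x ) == 12
stmt 2: z := x + y  -- replace 0 occurrence(s) of z with (x + y)
  => ( 3 * x ) == 12
stmt 1: x := 5 + 3  -- replace 1 occurrence(s) of x with (5 + 3)
  => ( 3 * ( 5 + 3 ) ) == 12

Answer: ( 3 * ( 5 + 3 ) ) == 12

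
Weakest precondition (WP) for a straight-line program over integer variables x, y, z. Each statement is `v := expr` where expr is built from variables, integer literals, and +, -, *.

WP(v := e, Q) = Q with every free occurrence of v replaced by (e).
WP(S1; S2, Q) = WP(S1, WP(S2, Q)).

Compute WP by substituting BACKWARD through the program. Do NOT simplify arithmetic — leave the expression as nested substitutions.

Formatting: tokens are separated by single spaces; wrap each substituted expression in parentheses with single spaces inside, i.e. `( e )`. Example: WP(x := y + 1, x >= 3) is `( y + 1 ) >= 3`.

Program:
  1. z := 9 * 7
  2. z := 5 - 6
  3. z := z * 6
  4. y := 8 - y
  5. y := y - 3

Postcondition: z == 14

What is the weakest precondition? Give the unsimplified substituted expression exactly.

Answer: ( ( 5 - 6 ) * 6 ) == 14

Derivation:
post: z == 14
stmt 5: y := y - 3  -- replace 0 occurrence(s) of y with (y - 3)
  => z == 14
stmt 4: y := 8 - y  -- replace 0 occurrence(s) of y with (8 - y)
  => z == 14
stmt 3: z := z * 6  -- replace 1 occurrence(s) of z with (z * 6)
  => ( z * 6 ) == 14
stmt 2: z := 5 - 6  -- replace 1 occurrence(s) of z with (5 - 6)
  => ( ( 5 - 6 ) * 6 ) == 14
stmt 1: z := 9 * 7  -- replace 0 occurrence(s) of z with (9 * 7)
  => ( ( 5 - 6 ) * 6 ) == 14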